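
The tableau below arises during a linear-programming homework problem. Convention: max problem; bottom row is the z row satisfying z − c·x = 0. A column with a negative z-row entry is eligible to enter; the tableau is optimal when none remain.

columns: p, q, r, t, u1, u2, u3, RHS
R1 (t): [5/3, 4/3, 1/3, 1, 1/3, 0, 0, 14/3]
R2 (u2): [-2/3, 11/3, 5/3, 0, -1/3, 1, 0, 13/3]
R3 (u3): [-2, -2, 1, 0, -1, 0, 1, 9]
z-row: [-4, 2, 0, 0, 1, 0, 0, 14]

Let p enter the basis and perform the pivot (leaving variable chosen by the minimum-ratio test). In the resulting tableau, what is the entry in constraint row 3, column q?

Ratio test on column p — row 1: (14/3)/(5/3) = 14/5; row 2: entry -2/3 ≤ 0; row 3: entry -2 ≤ 0. Minimum is 14/5 at row 1 (t leaves); pivot element 5/3.
Divide row 1 by 5/3; eliminate column p from the other rows.
Row 3 update in column q: -2 − (-2)·(4/5) = -2/5.

-2/5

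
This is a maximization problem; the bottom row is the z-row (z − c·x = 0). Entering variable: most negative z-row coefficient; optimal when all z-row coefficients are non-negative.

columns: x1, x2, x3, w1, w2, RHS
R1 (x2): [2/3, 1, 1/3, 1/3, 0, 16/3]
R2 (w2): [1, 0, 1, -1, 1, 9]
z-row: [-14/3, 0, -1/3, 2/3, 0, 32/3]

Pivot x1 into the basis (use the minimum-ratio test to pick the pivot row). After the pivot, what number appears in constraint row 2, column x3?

1/2

Ratio test on column x1 — row 1: (16/3)/(2/3) = 8; row 2: 9/1 = 9. Minimum is 8 at row 1 (x2 leaves); pivot element 2/3.
Divide row 1 by 2/3; eliminate column x1 from the other rows.
Row 2 update in column x3: 1 − 1·(1/2) = 1/2.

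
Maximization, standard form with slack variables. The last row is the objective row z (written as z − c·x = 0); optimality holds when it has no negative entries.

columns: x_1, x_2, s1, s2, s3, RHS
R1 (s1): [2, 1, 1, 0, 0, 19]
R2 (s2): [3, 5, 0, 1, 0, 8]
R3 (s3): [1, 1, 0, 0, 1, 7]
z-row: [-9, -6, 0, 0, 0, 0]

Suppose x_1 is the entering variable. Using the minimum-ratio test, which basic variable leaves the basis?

Column x_1 entries and ratios — s1: 19/2 = 19/2; s2: 8/3 = 8/3; s3: 7/1 = 7.
Smallest ratio is 8/3 in the row of s2, so s2 leaves.

s2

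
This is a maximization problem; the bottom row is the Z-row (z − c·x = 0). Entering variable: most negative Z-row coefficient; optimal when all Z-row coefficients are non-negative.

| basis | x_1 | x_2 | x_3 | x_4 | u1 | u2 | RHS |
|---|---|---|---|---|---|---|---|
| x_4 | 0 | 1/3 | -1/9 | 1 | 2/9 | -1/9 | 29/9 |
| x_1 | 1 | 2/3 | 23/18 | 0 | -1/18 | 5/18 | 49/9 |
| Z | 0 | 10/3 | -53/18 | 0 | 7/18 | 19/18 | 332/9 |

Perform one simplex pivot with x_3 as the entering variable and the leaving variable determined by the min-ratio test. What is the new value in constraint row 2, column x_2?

Ratio test on column x_3 — row 1: entry -1/9 ≤ 0; row 2: (49/9)/(23/18) = 98/23. Minimum is 98/23 at row 2 (x_1 leaves); pivot element 23/18.
Divide row 2 by 23/18; eliminate column x_3 from the other rows.
In the new row 2, the x_2 entry is the old entry divided by the pivot: (2/3)/(23/18) = 12/23.

12/23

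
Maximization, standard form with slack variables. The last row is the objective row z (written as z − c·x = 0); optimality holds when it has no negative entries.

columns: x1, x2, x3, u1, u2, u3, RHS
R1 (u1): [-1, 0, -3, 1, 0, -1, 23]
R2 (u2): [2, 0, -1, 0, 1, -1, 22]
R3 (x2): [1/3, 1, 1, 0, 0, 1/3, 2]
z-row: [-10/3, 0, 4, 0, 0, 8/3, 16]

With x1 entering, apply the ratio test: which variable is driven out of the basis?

x2

Column x1 entries and ratios — u1: -1 ≤ 0, skip; u2: 22/2 = 11; x2: 2/(1/3) = 6.
Smallest ratio is 6 in the row of x2, so x2 leaves.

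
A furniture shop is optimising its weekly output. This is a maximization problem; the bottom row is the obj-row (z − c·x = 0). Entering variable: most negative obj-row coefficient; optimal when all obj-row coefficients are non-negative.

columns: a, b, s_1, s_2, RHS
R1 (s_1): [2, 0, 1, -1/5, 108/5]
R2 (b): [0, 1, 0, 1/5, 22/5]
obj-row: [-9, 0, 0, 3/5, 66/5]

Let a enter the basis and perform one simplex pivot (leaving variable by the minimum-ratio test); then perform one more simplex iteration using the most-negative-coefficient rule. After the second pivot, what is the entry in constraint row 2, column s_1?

0

Ratio test on column a — row 1: (108/5)/2 = 54/5; row 2: entry 0 ≤ 0. Minimum is 54/5 at row 1 (s_1 leaves); pivot element 2.
Divide row 1 by 2; eliminate column a from the other rows.
Second iteration: most negative obj-row entry is -3/10 in column s_2, so s_2 enters.
Ratio test on column s_2 — row 1: entry -1/10 ≤ 0; row 2: (22/5)/(1/5) = 22. Minimum is 22 at row 2 (b leaves); pivot element 1/5.
Divide row 2 by 1/5; eliminate column s_2 from the other rows.
After both pivots, the entry at constraint row 2, column s_1 is 0.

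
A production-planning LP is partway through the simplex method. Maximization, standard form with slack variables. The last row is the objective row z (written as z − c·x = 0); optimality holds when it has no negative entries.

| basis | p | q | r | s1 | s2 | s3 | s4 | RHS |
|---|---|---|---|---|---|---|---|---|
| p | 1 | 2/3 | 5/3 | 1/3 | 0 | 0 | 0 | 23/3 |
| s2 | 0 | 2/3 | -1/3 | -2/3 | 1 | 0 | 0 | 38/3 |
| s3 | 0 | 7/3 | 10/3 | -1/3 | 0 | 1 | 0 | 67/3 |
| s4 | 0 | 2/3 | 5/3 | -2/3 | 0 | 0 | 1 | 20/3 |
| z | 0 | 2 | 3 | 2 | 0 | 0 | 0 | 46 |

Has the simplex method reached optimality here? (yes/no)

Every z-row coefficient is ≥ 0, so the tableau is optimal.

yes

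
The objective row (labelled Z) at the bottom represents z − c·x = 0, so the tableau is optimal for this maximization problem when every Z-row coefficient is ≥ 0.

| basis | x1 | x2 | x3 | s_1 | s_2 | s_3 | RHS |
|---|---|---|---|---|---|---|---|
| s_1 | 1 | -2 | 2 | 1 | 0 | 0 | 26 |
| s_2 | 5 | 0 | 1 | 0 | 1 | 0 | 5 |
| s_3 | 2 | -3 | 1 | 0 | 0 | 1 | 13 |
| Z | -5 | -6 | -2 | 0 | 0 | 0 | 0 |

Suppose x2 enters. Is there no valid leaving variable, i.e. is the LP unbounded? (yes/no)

Every constraint-row entry in column x2 is ≤ 0, so increasing x2 is unbounded.

yes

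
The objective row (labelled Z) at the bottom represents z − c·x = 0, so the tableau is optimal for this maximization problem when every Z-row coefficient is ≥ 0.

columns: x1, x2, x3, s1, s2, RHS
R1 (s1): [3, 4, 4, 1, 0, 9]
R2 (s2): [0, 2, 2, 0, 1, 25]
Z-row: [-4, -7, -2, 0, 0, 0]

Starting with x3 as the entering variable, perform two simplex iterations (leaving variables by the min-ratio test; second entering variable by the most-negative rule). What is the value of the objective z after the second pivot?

63/4

Ratio test on column x3 — row 1: 9/4 = 9/4; row 2: 25/2 = 25/2. Minimum is 9/4 at row 1 (s1 leaves); pivot element 4.
Pivot on row 1; the Z-row RHS becomes 0 − (-2)·(9/4) = 9/2.
Next entering variable (most negative Z-row entry -5): x2.
Ratio test on column x2 — row 1: (9/4)/1 = 9/4; row 2: entry 0 ≤ 0. Minimum is 9/4 at row 1 (x3 leaves); pivot element 1.
After the second pivot the Z-row RHS is 9/2 − (-5)·(9/4) = 63/4.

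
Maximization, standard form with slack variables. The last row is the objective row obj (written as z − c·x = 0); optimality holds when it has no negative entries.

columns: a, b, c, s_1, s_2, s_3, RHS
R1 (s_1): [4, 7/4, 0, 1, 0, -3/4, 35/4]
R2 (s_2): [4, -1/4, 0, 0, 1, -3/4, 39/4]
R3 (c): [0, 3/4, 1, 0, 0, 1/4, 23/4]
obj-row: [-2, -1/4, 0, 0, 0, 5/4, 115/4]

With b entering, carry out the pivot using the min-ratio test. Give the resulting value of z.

30

Ratio test on column b — row 1: (35/4)/(7/4) = 5; row 2: entry -1/4 ≤ 0; row 3: (23/4)/(3/4) = 23/3. Minimum is 5 at row 1 (s_1 leaves); pivot element 7/4.
Pivot on row 1; the obj-row RHS becomes 115/4 − (-1/4)·5 = 30.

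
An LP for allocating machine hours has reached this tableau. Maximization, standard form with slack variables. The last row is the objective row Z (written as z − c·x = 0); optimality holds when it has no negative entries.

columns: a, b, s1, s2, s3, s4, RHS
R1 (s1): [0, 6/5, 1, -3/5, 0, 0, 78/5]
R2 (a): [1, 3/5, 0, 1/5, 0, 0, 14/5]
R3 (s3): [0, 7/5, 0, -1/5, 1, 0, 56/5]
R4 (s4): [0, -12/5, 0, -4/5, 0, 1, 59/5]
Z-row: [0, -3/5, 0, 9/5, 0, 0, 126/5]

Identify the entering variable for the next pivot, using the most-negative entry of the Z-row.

b

Negative Z-row entries: b: -3/5.
The most negative is -3/5 in column b, so b enters.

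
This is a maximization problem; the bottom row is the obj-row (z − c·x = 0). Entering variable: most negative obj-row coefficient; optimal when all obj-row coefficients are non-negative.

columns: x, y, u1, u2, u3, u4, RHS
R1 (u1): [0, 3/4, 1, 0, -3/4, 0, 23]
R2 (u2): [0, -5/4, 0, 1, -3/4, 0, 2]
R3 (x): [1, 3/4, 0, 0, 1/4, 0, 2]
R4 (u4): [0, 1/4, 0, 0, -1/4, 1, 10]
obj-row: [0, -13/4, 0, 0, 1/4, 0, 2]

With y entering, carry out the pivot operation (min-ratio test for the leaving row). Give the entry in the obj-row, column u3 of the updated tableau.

Ratio test on column y — row 1: 23/(3/4) = 92/3; row 2: entry -5/4 ≤ 0; row 3: 2/(3/4) = 8/3; row 4: 10/(1/4) = 40. Minimum is 8/3 at row 3 (x leaves); pivot element 3/4.
Divide row 3 by 3/4; eliminate column y from the other rows.
obj-row update in column u3: 1/4 − (-13/4)·(1/3) = 4/3.

4/3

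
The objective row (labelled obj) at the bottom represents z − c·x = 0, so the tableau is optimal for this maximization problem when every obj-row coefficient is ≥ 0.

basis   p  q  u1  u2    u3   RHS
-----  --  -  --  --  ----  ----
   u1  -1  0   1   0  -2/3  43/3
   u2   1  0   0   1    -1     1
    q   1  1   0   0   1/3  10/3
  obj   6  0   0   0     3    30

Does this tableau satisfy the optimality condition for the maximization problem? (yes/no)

Every obj-row coefficient is ≥ 0, so the tableau is optimal.

yes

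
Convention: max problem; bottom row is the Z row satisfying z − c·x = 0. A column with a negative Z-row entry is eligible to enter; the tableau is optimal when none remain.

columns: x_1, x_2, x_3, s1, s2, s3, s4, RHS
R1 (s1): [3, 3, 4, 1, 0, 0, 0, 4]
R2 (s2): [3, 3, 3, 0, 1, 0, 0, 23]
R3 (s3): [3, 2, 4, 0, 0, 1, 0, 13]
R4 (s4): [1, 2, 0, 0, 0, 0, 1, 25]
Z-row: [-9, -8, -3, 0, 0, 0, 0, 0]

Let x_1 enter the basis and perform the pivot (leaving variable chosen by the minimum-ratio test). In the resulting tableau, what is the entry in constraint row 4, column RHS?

Ratio test on column x_1 — row 1: 4/3 = 4/3; row 2: 23/3 = 23/3; row 3: 13/3 = 13/3; row 4: 25/1 = 25. Minimum is 4/3 at row 1 (s1 leaves); pivot element 3.
Divide row 1 by 3; eliminate column x_1 from the other rows.
Row 4 update in column RHS: 25 − 1·(4/3) = 71/3.

71/3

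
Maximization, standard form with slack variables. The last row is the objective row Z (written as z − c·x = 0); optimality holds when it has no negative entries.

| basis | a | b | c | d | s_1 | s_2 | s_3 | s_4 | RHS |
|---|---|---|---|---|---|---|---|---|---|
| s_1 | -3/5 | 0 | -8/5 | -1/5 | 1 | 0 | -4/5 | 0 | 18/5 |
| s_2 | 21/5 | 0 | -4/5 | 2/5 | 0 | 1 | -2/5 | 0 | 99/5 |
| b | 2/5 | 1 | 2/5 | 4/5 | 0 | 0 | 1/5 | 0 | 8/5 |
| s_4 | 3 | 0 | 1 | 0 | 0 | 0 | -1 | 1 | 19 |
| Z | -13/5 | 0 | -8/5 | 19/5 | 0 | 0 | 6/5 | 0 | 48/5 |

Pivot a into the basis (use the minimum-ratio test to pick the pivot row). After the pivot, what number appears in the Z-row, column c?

1

Ratio test on column a — row 1: entry -3/5 ≤ 0; row 2: (99/5)/(21/5) = 33/7; row 3: (8/5)/(2/5) = 4; row 4: 19/3 = 19/3. Minimum is 4 at row 3 (b leaves); pivot element 2/5.
Divide row 3 by 2/5; eliminate column a from the other rows.
Z-row update in column c: -8/5 − (-13/5)·1 = 1.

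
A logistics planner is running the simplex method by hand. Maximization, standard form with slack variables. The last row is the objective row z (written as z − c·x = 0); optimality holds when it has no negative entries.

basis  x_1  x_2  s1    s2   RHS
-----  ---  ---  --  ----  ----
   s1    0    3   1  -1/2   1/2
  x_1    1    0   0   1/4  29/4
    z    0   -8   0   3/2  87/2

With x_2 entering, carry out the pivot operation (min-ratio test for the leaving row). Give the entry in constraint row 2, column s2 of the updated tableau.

Ratio test on column x_2 — row 1: (1/2)/3 = 1/6; row 2: entry 0 ≤ 0. Minimum is 1/6 at row 1 (s1 leaves); pivot element 3.
Divide row 1 by 3; eliminate column x_2 from the other rows.
Row 2 update in column s2: 1/4 − 0·(-1/6) = 1/4.

1/4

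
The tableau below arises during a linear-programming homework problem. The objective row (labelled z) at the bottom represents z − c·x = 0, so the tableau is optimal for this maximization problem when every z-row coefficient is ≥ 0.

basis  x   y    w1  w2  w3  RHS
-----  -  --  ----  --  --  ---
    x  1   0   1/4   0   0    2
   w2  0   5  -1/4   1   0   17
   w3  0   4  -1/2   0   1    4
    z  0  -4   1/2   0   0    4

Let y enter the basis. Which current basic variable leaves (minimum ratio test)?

Column y entries and ratios — x: 0 ≤ 0, skip; w2: 17/5 = 17/5; w3: 4/4 = 1.
Smallest ratio is 1 in the row of w3, so w3 leaves.

w3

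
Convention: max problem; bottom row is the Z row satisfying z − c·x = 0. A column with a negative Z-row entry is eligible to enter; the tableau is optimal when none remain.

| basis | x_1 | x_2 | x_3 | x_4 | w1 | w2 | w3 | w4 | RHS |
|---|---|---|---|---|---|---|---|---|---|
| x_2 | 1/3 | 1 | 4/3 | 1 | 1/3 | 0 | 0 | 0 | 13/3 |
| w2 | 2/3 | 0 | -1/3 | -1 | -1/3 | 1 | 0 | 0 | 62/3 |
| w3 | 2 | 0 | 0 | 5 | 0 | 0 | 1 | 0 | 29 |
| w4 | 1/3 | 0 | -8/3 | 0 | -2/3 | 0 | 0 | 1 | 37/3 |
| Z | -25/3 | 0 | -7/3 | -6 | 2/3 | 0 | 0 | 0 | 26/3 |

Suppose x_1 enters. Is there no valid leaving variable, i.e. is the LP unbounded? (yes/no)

no

Column x_1 has positive entries in row(s) 1, 2, 3, 4, so the ratio test bounds it — not unbounded.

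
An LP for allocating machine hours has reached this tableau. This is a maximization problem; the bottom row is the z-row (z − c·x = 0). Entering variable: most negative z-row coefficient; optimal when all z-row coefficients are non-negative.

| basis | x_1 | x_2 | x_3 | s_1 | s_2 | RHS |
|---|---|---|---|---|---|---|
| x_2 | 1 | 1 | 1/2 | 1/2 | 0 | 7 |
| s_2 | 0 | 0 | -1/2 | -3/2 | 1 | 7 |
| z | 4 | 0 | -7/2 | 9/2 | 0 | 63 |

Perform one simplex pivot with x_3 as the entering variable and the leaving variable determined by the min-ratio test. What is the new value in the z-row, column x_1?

Ratio test on column x_3 — row 1: 7/(1/2) = 14; row 2: entry -1/2 ≤ 0. Minimum is 14 at row 1 (x_2 leaves); pivot element 1/2.
Divide row 1 by 1/2; eliminate column x_3 from the other rows.
z-row update in column x_1: 4 − (-7/2)·2 = 11.

11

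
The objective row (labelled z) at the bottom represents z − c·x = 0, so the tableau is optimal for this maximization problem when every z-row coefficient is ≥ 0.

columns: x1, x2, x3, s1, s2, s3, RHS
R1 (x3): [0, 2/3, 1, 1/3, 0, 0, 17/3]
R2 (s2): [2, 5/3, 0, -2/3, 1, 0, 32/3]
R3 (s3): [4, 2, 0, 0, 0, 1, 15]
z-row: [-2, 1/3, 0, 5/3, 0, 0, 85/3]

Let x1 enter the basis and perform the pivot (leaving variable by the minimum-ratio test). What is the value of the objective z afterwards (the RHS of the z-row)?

215/6

Ratio test on column x1 — row 1: entry 0 ≤ 0; row 2: (32/3)/2 = 16/3; row 3: 15/4 = 15/4. Minimum is 15/4 at row 3 (s3 leaves); pivot element 4.
Pivot on row 3; the z-row RHS becomes 85/3 − (-2)·(15/4) = 215/6.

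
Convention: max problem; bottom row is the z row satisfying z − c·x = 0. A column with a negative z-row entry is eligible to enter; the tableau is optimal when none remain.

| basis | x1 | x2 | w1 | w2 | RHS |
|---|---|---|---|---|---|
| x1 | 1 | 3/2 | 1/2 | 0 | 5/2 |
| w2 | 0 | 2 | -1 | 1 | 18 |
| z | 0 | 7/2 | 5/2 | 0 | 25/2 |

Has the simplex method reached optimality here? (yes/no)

Every z-row coefficient is ≥ 0, so the tableau is optimal.

yes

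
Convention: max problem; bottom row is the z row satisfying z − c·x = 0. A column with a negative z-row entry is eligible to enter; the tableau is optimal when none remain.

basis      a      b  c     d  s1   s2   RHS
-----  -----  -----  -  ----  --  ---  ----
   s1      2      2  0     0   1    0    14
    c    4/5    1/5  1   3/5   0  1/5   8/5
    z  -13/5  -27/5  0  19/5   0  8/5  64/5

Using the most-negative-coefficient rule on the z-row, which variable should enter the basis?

Negative z-row entries: a: -13/5, b: -27/5.
The most negative is -27/5 in column b, so b enters.

b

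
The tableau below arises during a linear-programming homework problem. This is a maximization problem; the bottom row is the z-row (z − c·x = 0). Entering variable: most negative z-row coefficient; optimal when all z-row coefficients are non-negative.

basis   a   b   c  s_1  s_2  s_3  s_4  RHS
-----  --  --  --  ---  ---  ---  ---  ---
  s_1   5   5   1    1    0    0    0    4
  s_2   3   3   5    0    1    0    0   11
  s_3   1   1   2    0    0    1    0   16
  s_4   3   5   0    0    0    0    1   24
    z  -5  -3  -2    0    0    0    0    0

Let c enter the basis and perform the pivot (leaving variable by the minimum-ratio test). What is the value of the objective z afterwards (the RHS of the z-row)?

Ratio test on column c — row 1: 4/1 = 4; row 2: 11/5 = 11/5; row 3: 16/2 = 8; row 4: entry 0 ≤ 0. Minimum is 11/5 at row 2 (s_2 leaves); pivot element 5.
Pivot on row 2; the z-row RHS becomes 0 − (-2)·(11/5) = 22/5.

22/5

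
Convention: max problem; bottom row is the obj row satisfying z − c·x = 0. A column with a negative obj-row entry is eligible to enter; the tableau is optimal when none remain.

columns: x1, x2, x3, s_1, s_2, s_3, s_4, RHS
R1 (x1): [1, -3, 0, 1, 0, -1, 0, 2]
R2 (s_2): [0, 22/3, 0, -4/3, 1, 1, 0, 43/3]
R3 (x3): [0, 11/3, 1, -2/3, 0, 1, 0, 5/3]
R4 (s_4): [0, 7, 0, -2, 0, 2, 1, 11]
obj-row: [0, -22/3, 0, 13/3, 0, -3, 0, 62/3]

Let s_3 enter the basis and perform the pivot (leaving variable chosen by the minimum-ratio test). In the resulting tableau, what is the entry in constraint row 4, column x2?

Ratio test on column s_3 — row 1: entry -1 ≤ 0; row 2: (43/3)/1 = 43/3; row 3: (5/3)/1 = 5/3; row 4: 11/2 = 11/2. Minimum is 5/3 at row 3 (x3 leaves); pivot element 1.
Divide row 3 by 1; eliminate column s_3 from the other rows.
Row 4 update in column x2: 7 − 2·(11/3) = -1/3.

-1/3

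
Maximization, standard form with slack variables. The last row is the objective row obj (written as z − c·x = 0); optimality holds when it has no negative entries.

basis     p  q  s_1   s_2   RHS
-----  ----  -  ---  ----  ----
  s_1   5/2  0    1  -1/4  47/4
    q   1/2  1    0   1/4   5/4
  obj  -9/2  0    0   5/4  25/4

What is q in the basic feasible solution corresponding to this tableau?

q is basic (row 2); its value is the RHS of that row, 5/4.

5/4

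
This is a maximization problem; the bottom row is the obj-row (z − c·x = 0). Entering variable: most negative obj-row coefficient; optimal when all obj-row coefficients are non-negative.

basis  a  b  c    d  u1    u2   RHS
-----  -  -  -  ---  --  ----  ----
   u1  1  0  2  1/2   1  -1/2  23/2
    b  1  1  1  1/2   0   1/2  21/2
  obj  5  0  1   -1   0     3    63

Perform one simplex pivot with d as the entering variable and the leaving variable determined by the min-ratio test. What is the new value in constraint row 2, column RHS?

21

Ratio test on column d — row 1: (23/2)/(1/2) = 23; row 2: (21/2)/(1/2) = 21. Minimum is 21 at row 2 (b leaves); pivot element 1/2.
Divide row 2 by 1/2; eliminate column d from the other rows.
In the new row 2, the RHS entry is the old entry divided by the pivot: (21/2)/(1/2) = 21.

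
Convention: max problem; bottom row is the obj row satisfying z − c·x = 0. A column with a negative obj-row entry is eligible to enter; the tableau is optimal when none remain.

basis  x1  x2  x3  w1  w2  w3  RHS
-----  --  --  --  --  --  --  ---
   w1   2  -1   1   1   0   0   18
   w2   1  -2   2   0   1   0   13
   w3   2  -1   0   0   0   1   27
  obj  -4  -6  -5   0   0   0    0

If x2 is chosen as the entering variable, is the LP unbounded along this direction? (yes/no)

Every constraint-row entry in column x2 is ≤ 0, so increasing x2 is unbounded.

yes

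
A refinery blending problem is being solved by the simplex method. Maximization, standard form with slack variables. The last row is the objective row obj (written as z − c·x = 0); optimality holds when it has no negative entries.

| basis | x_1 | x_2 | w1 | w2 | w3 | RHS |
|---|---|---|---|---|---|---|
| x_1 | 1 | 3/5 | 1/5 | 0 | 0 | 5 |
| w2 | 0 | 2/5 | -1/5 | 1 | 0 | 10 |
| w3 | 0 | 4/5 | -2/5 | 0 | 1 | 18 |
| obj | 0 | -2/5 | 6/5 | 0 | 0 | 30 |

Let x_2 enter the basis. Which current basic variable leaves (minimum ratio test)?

x_1

Column x_2 entries and ratios — x_1: 5/(3/5) = 25/3; w2: 10/(2/5) = 25; w3: 18/(4/5) = 45/2.
Smallest ratio is 25/3 in the row of x_1, so x_1 leaves.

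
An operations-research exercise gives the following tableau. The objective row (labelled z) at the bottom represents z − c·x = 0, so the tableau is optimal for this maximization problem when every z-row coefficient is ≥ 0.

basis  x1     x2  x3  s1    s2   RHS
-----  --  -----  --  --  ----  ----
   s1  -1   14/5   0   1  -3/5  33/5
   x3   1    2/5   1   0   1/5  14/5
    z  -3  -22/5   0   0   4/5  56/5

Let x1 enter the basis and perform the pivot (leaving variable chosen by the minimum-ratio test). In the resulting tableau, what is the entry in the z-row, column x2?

Ratio test on column x1 — row 1: entry -1 ≤ 0; row 2: (14/5)/1 = 14/5. Minimum is 14/5 at row 2 (x3 leaves); pivot element 1.
Divide row 2 by 1; eliminate column x1 from the other rows.
z-row update in column x2: -22/5 − (-3)·(2/5) = -16/5.

-16/5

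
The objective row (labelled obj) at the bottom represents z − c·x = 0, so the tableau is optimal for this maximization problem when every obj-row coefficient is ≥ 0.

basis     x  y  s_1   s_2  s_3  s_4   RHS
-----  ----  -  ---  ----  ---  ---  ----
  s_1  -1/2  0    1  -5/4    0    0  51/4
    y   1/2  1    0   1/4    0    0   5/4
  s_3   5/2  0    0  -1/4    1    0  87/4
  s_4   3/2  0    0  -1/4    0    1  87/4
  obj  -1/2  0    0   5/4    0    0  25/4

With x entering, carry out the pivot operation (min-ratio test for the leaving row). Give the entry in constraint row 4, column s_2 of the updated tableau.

Ratio test on column x — row 1: entry -1/2 ≤ 0; row 2: (5/4)/(1/2) = 5/2; row 3: (87/4)/(5/2) = 87/10; row 4: (87/4)/(3/2) = 29/2. Minimum is 5/2 at row 2 (y leaves); pivot element 1/2.
Divide row 2 by 1/2; eliminate column x from the other rows.
Row 4 update in column s_2: -1/4 − (3/2)·(1/2) = -1.

-1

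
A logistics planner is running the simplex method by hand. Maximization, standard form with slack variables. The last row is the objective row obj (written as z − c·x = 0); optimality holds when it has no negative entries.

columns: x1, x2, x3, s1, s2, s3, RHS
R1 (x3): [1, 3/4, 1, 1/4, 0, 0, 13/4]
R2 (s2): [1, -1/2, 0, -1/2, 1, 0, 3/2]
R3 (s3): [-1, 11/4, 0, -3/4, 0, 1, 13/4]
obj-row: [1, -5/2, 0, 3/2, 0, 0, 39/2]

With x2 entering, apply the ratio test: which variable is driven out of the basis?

Column x2 entries and ratios — x3: (13/4)/(3/4) = 13/3; s2: -1/2 ≤ 0, skip; s3: (13/4)/(11/4) = 13/11.
Smallest ratio is 13/11 in the row of s3, so s3 leaves.

s3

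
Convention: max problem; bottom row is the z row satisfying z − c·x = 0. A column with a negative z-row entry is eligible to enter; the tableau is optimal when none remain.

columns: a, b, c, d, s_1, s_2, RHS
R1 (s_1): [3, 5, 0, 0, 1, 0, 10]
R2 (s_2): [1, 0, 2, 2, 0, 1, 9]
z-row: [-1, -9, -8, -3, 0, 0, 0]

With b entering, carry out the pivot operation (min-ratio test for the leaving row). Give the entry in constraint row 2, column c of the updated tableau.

Ratio test on column b — row 1: 10/5 = 2; row 2: entry 0 ≤ 0. Minimum is 2 at row 1 (s_1 leaves); pivot element 5.
Divide row 1 by 5; eliminate column b from the other rows.
Row 2 update in column c: 2 − 0·0 = 2.

2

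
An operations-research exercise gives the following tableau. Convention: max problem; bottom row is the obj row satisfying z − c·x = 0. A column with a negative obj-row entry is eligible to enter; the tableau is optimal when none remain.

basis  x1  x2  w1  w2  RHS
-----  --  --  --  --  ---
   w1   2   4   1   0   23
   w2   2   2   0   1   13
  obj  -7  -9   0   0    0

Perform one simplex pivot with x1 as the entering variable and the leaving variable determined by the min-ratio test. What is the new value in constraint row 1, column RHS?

10

Ratio test on column x1 — row 1: 23/2 = 23/2; row 2: 13/2 = 13/2. Minimum is 13/2 at row 2 (w2 leaves); pivot element 2.
Divide row 2 by 2; eliminate column x1 from the other rows.
Row 1 update in column RHS: 23 − 2·(13/2) = 10.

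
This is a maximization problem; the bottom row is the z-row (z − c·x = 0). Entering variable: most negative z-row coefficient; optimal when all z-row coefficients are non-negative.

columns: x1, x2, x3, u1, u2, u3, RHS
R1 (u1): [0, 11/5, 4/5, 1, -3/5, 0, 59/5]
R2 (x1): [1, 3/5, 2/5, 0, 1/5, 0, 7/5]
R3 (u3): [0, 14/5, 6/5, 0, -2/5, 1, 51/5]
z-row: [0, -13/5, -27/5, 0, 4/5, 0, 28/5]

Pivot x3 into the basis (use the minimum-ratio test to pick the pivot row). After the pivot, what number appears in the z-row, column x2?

Ratio test on column x3 — row 1: (59/5)/(4/5) = 59/4; row 2: (7/5)/(2/5) = 7/2; row 3: (51/5)/(6/5) = 17/2. Minimum is 7/2 at row 2 (x1 leaves); pivot element 2/5.
Divide row 2 by 2/5; eliminate column x3 from the other rows.
z-row update in column x2: -13/5 − (-27/5)·(3/2) = 11/2.

11/2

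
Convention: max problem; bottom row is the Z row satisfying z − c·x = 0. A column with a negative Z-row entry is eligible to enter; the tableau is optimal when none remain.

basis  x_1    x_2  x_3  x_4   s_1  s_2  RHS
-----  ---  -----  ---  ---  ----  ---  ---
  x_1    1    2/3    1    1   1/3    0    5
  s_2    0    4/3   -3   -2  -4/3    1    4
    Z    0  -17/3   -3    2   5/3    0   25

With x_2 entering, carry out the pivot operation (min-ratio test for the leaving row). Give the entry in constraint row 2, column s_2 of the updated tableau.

Ratio test on column x_2 — row 1: 5/(2/3) = 15/2; row 2: 4/(4/3) = 3. Minimum is 3 at row 2 (s_2 leaves); pivot element 4/3.
Divide row 2 by 4/3; eliminate column x_2 from the other rows.
In the new row 2, the s_2 entry is the old entry divided by the pivot: 1/(4/3) = 3/4.

3/4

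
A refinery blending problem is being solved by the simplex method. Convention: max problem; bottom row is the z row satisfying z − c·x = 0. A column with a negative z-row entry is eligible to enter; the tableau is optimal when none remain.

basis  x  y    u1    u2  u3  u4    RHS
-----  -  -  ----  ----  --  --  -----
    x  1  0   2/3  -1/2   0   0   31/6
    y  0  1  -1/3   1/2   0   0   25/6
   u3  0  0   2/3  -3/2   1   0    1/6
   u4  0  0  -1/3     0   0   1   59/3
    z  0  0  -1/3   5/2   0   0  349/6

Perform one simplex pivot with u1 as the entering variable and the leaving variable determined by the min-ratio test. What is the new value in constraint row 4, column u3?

1/2

Ratio test on column u1 — row 1: (31/6)/(2/3) = 31/4; row 2: entry -1/3 ≤ 0; row 3: (1/6)/(2/3) = 1/4; row 4: entry -1/3 ≤ 0. Minimum is 1/4 at row 3 (u3 leaves); pivot element 2/3.
Divide row 3 by 2/3; eliminate column u1 from the other rows.
Row 4 update in column u3: 0 − (-1/3)·(3/2) = 1/2.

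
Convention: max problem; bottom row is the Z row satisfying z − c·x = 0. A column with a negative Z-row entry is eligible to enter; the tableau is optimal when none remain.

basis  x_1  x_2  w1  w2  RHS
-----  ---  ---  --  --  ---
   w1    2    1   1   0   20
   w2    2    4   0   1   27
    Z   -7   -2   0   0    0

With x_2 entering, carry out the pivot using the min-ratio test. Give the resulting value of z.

27/2

Ratio test on column x_2 — row 1: 20/1 = 20; row 2: 27/4 = 27/4. Minimum is 27/4 at row 2 (w2 leaves); pivot element 4.
Pivot on row 2; the Z-row RHS becomes 0 − (-2)·(27/4) = 27/2.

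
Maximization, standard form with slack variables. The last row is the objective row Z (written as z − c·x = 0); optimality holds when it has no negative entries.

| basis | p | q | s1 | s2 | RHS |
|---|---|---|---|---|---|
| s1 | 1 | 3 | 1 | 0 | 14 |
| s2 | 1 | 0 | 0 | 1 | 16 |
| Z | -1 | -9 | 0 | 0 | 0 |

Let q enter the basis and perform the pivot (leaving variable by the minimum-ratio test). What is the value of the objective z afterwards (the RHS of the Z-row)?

42

Ratio test on column q — row 1: 14/3 = 14/3; row 2: entry 0 ≤ 0. Minimum is 14/3 at row 1 (s1 leaves); pivot element 3.
Pivot on row 1; the Z-row RHS becomes 0 − (-9)·(14/3) = 42.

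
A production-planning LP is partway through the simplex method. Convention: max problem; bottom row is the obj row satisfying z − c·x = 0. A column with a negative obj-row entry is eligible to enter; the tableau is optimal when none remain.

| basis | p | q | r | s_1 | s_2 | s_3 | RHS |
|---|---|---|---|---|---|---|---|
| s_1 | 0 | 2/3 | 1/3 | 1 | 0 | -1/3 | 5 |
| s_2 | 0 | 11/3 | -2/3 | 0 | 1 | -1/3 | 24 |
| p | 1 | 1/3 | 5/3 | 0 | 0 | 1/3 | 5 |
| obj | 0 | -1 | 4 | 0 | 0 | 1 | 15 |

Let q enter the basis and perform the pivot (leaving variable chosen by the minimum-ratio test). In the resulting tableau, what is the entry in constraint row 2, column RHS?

72/11

Ratio test on column q — row 1: 5/(2/3) = 15/2; row 2: 24/(11/3) = 72/11; row 3: 5/(1/3) = 15. Minimum is 72/11 at row 2 (s_2 leaves); pivot element 11/3.
Divide row 2 by 11/3; eliminate column q from the other rows.
In the new row 2, the RHS entry is the old entry divided by the pivot: 24/(11/3) = 72/11.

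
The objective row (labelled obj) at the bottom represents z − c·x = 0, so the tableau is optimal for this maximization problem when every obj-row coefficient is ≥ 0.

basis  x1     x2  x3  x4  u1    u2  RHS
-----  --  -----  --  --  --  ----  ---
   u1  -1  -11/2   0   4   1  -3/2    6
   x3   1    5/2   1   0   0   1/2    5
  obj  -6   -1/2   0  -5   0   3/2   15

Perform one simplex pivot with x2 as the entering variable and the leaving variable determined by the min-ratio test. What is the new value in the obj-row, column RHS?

Ratio test on column x2 — row 1: entry -11/2 ≤ 0; row 2: 5/(5/2) = 2. Minimum is 2 at row 2 (x3 leaves); pivot element 5/2.
Divide row 2 by 5/2; eliminate column x2 from the other rows.
obj-row update in column RHS: 15 − (-1/2)·2 = 16.

16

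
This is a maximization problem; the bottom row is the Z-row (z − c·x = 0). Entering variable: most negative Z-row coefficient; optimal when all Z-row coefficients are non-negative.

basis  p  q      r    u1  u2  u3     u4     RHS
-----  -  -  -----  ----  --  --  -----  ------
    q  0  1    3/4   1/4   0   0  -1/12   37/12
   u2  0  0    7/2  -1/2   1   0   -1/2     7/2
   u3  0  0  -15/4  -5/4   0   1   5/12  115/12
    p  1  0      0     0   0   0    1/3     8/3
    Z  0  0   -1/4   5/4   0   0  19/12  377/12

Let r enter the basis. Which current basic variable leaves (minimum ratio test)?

Column r entries and ratios — q: (37/12)/(3/4) = 37/9; u2: (7/2)/(7/2) = 1; u3: -15/4 ≤ 0, skip; p: 0 ≤ 0, skip.
Smallest ratio is 1 in the row of u2, so u2 leaves.

u2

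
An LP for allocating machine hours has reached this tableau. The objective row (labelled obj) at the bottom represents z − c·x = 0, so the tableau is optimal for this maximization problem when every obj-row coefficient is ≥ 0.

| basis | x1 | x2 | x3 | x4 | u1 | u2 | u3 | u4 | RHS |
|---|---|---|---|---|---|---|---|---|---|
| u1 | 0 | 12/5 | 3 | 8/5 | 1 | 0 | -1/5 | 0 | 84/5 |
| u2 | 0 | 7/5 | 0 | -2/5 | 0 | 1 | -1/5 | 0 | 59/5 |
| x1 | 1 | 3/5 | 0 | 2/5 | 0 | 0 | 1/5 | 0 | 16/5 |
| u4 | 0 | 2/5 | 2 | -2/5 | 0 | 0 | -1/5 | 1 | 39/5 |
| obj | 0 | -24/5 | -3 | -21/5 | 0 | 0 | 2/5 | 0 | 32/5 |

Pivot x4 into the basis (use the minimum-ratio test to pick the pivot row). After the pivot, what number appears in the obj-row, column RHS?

Ratio test on column x4 — row 1: (84/5)/(8/5) = 21/2; row 2: entry -2/5 ≤ 0; row 3: (16/5)/(2/5) = 8; row 4: entry -2/5 ≤ 0. Minimum is 8 at row 3 (x1 leaves); pivot element 2/5.
Divide row 3 by 2/5; eliminate column x4 from the other rows.
obj-row update in column RHS: 32/5 − (-21/5)·8 = 40.

40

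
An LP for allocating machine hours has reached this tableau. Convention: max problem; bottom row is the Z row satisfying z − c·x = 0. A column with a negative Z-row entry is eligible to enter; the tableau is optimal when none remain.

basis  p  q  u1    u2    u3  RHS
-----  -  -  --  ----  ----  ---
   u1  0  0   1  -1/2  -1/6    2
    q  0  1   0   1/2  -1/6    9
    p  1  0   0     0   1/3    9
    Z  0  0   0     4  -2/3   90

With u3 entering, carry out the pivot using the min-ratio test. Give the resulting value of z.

108

Ratio test on column u3 — row 1: entry -1/6 ≤ 0; row 2: entry -1/6 ≤ 0; row 3: 9/(1/3) = 27. Minimum is 27 at row 3 (p leaves); pivot element 1/3.
Pivot on row 3; the Z-row RHS becomes 90 − (-2/3)·27 = 108.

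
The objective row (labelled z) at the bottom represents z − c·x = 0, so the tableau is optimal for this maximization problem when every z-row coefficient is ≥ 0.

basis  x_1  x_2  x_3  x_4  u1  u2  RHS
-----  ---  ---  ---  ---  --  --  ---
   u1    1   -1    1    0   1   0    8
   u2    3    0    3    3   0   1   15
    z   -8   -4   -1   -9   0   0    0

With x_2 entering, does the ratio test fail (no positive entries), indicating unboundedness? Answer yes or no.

yes

Every constraint-row entry in column x_2 is ≤ 0, so increasing x_2 is unbounded.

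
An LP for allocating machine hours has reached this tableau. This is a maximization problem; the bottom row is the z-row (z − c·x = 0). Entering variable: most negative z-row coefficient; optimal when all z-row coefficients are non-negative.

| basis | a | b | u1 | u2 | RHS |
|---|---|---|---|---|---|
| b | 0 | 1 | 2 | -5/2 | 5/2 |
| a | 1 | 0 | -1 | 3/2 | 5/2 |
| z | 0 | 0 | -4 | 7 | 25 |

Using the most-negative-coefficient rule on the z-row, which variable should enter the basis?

u1

Negative z-row entries: u1: -4.
The most negative is -4 in column u1, so u1 enters.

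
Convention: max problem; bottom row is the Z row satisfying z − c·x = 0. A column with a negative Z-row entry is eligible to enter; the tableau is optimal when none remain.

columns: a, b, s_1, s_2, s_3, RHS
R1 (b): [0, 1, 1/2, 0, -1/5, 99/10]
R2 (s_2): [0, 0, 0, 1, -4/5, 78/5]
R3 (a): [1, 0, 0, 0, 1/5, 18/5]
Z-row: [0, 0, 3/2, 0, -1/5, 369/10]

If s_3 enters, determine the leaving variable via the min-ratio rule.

a

Column s_3 entries and ratios — b: -1/5 ≤ 0, skip; s_2: -4/5 ≤ 0, skip; a: (18/5)/(1/5) = 18.
Smallest ratio is 18 in the row of a, so a leaves.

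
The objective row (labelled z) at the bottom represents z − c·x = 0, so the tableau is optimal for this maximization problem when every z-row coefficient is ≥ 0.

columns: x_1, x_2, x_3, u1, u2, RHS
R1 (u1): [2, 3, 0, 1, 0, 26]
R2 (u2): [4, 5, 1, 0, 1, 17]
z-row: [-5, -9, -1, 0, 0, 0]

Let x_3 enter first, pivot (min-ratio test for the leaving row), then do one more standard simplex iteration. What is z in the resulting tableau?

153/5

Ratio test on column x_3 — row 1: entry 0 ≤ 0; row 2: 17/1 = 17. Minimum is 17 at row 2 (u2 leaves); pivot element 1.
Pivot on row 2; the z-row RHS becomes 0 − (-1)·17 = 17.
Next entering variable (most negative z-row entry -4): x_2.
Ratio test on column x_2 — row 1: 26/3 = 26/3; row 2: 17/5 = 17/5. Minimum is 17/5 at row 2 (x_3 leaves); pivot element 5.
After the second pivot the z-row RHS is 17 − (-4)·(17/5) = 153/5.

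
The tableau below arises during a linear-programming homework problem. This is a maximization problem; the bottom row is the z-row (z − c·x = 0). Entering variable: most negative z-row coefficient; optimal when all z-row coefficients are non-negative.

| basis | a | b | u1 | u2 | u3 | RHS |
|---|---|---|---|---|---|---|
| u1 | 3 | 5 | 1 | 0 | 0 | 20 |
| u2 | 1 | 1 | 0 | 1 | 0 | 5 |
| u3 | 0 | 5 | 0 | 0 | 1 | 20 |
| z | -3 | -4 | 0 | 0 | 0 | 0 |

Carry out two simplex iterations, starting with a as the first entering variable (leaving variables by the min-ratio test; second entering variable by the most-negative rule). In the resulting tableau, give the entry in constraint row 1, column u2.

Ratio test on column a — row 1: 20/3 = 20/3; row 2: 5/1 = 5; row 3: entry 0 ≤ 0. Minimum is 5 at row 2 (u2 leaves); pivot element 1.
Divide row 2 by 1; eliminate column a from the other rows.
Second iteration: most negative z-row entry is -1 in column b, so b enters.
Ratio test on column b — row 1: 5/2 = 5/2; row 2: 5/1 = 5; row 3: 20/5 = 4. Minimum is 5/2 at row 1 (u1 leaves); pivot element 2.
Divide row 1 by 2; eliminate column b from the other rows.
After both pivots, the entry at constraint row 1, column u2 is -3/2.

-3/2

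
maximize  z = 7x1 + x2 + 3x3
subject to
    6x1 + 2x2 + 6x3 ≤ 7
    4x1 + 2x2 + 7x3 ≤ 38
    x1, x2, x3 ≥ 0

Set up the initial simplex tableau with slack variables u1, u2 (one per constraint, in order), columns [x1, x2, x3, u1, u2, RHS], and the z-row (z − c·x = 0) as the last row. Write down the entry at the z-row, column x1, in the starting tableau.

-7

The z-row carries the negated objective coefficients: the x1 entry is -7.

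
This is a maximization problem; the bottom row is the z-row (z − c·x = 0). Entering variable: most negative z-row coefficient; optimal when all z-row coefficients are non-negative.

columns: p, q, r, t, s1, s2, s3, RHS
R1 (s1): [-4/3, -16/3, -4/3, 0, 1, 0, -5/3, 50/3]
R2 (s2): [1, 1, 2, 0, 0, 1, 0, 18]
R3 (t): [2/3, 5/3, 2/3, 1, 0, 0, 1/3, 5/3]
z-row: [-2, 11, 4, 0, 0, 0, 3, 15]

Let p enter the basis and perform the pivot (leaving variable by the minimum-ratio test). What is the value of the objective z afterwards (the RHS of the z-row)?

20

Ratio test on column p — row 1: entry -4/3 ≤ 0; row 2: 18/1 = 18; row 3: (5/3)/(2/3) = 5/2. Minimum is 5/2 at row 3 (t leaves); pivot element 2/3.
Pivot on row 3; the z-row RHS becomes 15 − (-2)·(5/2) = 20.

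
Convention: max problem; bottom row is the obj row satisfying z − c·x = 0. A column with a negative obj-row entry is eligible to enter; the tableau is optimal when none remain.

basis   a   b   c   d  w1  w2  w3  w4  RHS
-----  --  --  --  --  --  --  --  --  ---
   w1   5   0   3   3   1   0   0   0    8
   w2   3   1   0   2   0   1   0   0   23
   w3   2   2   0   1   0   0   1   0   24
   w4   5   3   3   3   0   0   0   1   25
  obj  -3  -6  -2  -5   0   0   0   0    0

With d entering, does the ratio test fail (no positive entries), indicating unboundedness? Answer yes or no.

Column d has positive entries in row(s) 1, 2, 3, 4, so the ratio test bounds it — not unbounded.

no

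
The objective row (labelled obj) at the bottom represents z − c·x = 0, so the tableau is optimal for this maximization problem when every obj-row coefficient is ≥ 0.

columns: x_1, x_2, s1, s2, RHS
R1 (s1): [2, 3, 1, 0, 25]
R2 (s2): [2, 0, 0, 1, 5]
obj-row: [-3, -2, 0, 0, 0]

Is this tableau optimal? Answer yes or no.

no

The obj-row has a negative entry -3 in column x_1, so it is not optimal.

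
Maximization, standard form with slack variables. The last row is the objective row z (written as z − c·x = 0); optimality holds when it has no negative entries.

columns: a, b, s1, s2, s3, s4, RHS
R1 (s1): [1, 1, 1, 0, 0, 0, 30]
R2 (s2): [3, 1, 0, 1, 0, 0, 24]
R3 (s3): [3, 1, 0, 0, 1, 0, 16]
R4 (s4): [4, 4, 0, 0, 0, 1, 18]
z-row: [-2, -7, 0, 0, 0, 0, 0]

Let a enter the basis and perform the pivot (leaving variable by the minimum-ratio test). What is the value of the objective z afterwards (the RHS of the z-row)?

Ratio test on column a — row 1: 30/1 = 30; row 2: 24/3 = 8; row 3: 16/3 = 16/3; row 4: 18/4 = 9/2. Minimum is 9/2 at row 4 (s4 leaves); pivot element 4.
Pivot on row 4; the z-row RHS becomes 0 − (-2)·(9/2) = 9.

9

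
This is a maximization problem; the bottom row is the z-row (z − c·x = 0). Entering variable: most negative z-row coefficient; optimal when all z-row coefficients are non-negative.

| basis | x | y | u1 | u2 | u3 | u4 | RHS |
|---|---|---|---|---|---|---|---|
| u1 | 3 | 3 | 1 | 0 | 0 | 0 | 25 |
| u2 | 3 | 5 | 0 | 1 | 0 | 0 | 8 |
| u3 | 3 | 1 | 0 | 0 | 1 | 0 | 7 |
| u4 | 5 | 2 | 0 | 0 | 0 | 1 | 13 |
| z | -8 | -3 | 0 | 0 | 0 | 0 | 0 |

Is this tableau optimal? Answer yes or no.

The z-row has a negative entry -8 in column x, so it is not optimal.

no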